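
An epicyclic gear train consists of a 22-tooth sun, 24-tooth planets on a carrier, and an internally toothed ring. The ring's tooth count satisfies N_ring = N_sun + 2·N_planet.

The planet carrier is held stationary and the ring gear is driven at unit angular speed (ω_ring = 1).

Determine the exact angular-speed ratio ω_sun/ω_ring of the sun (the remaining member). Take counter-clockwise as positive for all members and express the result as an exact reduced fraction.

-35/11

N_ring = 22 + 2·24 = 70
22(ω_s−ω_c) = −70(ω_r−ω_c),  ω_c=0, ω_r=1
ω_s = 0 − (70/22)(1−0) = -35/11
ω_s/ω_r = -35/11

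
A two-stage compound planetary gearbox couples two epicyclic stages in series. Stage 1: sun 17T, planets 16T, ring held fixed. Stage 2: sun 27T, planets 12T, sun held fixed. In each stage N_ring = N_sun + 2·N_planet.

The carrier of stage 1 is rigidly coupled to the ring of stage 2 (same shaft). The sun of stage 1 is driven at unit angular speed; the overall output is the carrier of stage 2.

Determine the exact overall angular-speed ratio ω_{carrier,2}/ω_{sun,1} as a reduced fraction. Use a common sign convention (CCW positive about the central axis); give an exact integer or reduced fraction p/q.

Stage 1: N_ring = 17 + 2·16 = 49
Stage 1: 17(ω_s−ω_c) = −49(ω_r−ω_c),  ω_r=0, ω_s=1
Stage 1: 17(1−ω_c) = −49(0−ω_c)  ⇒  66ω_c = 17  ⇒  ω_c = 17/66
  ⇒ ω_c¹/ω_s¹ = 17/66
Stage 2: N_ring = 27 + 2·12 = 51
Stage 2: 27(ω_s−ω_c) = −51(ω_r−ω_c),  ω_s=0, ω_r=1
Stage 2: 27(0−ω_c) = −51(1−ω_c)  ⇒  78ω_c = 51  ⇒  ω_c = 17/26
  ⇒ ω_c²/ω_r² = 17/26
Coupling ω_r² = ω_c¹ ⇒ overall = 17/66 × 17/26 = 289/1716

289/1716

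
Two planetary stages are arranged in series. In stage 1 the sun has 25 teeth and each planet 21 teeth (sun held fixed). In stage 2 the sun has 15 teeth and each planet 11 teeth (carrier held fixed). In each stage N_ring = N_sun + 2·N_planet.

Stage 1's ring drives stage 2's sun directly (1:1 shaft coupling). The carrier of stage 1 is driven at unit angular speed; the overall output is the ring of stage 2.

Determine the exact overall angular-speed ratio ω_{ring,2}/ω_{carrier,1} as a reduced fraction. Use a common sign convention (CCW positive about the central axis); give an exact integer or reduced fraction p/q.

Stage 1: N_ring = 25 + 2·21 = 67
Stage 1: 25(ω_s−ω_c) = −67(ω_r−ω_c),  ω_s=0, ω_c=1
Stage 1: ω_r = 1 − (25/67)(0−1) = 92/67
  ⇒ ω_r¹/ω_c¹ = 92/67
Stage 2: N_ring = 15 + 2·11 = 37
Stage 2: 15(ω_s−ω_c) = −37(ω_r−ω_c),  ω_c=0, ω_s=1
Stage 2: ω_r = 0 − (15/37)(1−0) = -15/37
  ⇒ ω_r²/ω_s² = -15/37
Coupling ω_s² = ω_r¹ ⇒ overall = 92/67 × -15/37 = -1380/2479

-1380/2479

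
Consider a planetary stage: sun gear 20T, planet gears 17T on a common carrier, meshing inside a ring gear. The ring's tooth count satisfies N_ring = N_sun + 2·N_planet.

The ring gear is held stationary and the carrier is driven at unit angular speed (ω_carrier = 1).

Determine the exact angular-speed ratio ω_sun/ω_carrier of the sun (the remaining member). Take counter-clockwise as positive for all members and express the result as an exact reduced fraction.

N_ring = 20 + 2·17 = 54
20(ω_s−ω_c) = −54(ω_r−ω_c),  ω_r=0, ω_c=1
ω_s = 1 − (54/20)(0−1) = 37/10
ω_s/ω_c = 37/10

37/10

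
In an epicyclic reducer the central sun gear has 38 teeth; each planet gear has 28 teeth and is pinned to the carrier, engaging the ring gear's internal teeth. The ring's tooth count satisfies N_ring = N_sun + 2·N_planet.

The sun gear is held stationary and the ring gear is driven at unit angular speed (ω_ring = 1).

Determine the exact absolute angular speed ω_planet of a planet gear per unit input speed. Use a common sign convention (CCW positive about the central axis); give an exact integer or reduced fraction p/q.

47/28

N_ring = 38 + 2·28 = 94
38(ω_s−ω_c) = −94(ω_r−ω_c),  ω_s=0, ω_r=1
38(0−ω_c) = −94(1−ω_c)  ⇒  132ω_c = 94  ⇒  ω_c = 47/66
sun–planet: 38·(0−47/66) = −28·(ω_p−ω_c)  ⇒  ω_p−ω_c = −(38/28)·(-47/66) = 893/924
ω_p = 47/66 + 893/924 = 47/28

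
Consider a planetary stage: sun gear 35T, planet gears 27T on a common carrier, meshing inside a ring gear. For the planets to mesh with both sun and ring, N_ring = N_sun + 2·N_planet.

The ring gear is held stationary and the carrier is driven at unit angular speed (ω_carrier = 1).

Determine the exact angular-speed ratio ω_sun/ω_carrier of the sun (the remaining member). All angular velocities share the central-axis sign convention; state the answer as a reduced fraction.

124/35

N_ring = 35 + 2·27 = 89
35(ω_s−ω_c) = −89(ω_r−ω_c),  ω_r=0, ω_c=1
ω_s = 1 − (89/35)(0−1) = 124/35
ω_s/ω_c = 124/35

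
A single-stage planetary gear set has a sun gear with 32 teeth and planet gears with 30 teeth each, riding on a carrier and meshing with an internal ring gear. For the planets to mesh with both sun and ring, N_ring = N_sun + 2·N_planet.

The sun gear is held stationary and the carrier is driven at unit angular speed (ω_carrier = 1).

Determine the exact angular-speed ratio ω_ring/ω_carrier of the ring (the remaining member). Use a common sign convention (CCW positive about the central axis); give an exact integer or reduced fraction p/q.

N_ring = 32 + 2·30 = 92
32(ω_s−ω_c) = −92(ω_r−ω_c),  ω_s=0, ω_c=1
ω_r = 1 − (32/92)(0−1) = 31/23
ω_r/ω_c = 31/23

31/23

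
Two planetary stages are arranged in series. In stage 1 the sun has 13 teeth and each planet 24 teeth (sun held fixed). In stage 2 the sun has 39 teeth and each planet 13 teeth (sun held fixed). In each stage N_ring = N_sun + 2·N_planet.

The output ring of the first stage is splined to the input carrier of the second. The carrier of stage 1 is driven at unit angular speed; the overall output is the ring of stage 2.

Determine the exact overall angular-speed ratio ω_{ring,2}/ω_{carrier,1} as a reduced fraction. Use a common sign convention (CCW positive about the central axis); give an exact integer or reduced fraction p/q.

592/305

Stage 1: N_ring = 13 + 2·24 = 61
Stage 1: 13(ω_s−ω_c) = −61(ω_r−ω_c),  ω_s=0, ω_c=1
Stage 1: ω_r = 1 − (13/61)(0−1) = 74/61
  ⇒ ω_r¹/ω_c¹ = 74/61
Stage 2: N_ring = 39 + 2·13 = 65
Stage 2: 39(ω_s−ω_c) = −65(ω_r−ω_c),  ω_s=0, ω_c=1
Stage 2: ω_r = 1 − (39/65)(0−1) = 8/5
  ⇒ ω_r²/ω_c² = 8/5
Coupling ω_c² = ω_r¹ ⇒ overall = 74/61 × 8/5 = 592/305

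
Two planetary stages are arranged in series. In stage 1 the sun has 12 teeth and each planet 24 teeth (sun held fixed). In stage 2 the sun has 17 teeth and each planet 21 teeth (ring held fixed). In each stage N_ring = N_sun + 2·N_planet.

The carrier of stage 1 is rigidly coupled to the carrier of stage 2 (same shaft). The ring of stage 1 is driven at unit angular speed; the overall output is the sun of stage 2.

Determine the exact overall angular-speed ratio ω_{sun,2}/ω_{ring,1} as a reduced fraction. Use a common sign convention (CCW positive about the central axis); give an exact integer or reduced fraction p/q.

Stage 1: N_ring = 12 + 2·24 = 60
Stage 1: 12(ω_s−ω_c) = −60(ω_r−ω_c),  ω_s=0, ω_r=1
Stage 1: 12(0−ω_c) = −60(1−ω_c)  ⇒  72ω_c = 60  ⇒  ω_c = 5/6
  ⇒ ω_c¹/ω_r¹ = 5/6
Stage 2: N_ring = 17 + 2·21 = 59
Stage 2: 17(ω_s−ω_c) = −59(ω_r−ω_c),  ω_r=0, ω_c=1
Stage 2: ω_s = 1 − (59/17)(0−1) = 76/17
  ⇒ ω_s²/ω_c² = 76/17
Coupling ω_c² = ω_c¹ ⇒ overall = 5/6 × 76/17 = 190/51

190/51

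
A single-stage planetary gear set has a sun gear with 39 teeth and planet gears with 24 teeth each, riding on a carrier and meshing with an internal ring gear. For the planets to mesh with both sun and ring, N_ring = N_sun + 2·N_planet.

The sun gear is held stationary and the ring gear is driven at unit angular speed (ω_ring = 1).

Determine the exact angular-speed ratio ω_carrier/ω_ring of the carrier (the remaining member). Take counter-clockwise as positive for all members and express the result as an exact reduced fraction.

29/42

N_ring = 39 + 2·24 = 87
39(ω_s−ω_c) = −87(ω_r−ω_c),  ω_s=0, ω_r=1
39(0−ω_c) = −87(1−ω_c)  ⇒  126ω_c = 87  ⇒  ω_c = 29/42
ω_c/ω_r = 29/42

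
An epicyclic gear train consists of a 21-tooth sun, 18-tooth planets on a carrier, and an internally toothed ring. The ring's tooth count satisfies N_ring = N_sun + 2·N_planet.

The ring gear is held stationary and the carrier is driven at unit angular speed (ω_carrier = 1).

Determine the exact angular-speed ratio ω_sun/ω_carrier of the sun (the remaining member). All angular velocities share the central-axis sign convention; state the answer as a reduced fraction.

N_ring = 21 + 2·18 = 57
21(ω_s−ω_c) = −57(ω_r−ω_c),  ω_r=0, ω_c=1
ω_s = 1 − (57/21)(0−1) = 26/7
ω_s/ω_c = 26/7

26/7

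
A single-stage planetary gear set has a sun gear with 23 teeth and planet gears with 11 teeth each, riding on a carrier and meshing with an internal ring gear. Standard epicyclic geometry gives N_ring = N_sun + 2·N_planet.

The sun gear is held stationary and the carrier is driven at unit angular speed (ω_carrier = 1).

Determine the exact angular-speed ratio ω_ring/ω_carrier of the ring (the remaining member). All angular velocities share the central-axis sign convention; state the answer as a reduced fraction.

N_ring = 23 + 2·11 = 45
23(ω_s−ω_c) = −45(ω_r−ω_c),  ω_s=0, ω_c=1
ω_r = 1 − (23/45)(0−1) = 68/45
ω_r/ω_c = 68/45

68/45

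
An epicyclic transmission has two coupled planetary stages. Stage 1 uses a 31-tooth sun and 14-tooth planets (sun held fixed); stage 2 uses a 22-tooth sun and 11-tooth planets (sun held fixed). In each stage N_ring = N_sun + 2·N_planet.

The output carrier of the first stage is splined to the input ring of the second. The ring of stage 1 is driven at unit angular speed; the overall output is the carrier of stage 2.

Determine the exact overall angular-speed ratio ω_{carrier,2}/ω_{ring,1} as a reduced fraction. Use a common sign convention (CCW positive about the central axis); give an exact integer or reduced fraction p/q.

Stage 1: N_ring = 31 + 2·14 = 59
Stage 1: 31(ω_s−ω_c) = −59(ω_r−ω_c),  ω_s=0, ω_r=1
Stage 1: 31(0−ω_c) = −59(1−ω_c)  ⇒  90ω_c = 59  ⇒  ω_c = 59/90
  ⇒ ω_c¹/ω_r¹ = 59/90
Stage 2: N_ring = 22 + 2·11 = 44
Stage 2: 22(ω_s−ω_c) = −44(ω_r−ω_c),  ω_s=0, ω_r=1
Stage 2: 22(0−ω_c) = −44(1−ω_c)  ⇒  66ω_c = 44  ⇒  ω_c = 2/3
  ⇒ ω_c²/ω_r² = 2/3
Coupling ω_r² = ω_c¹ ⇒ overall = 59/90 × 2/3 = 59/135

59/135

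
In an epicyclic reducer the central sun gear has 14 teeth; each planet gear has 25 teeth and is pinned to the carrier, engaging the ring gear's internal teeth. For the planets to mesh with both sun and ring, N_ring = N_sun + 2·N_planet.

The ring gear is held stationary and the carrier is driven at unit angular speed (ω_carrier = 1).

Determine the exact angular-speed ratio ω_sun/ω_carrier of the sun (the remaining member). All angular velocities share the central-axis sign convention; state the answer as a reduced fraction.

N_ring = 14 + 2·25 = 64
14(ω_s−ω_c) = −64(ω_r−ω_c),  ω_r=0, ω_c=1
ω_s = 1 − (64/14)(0−1) = 39/7
ω_s/ω_c = 39/7

39/7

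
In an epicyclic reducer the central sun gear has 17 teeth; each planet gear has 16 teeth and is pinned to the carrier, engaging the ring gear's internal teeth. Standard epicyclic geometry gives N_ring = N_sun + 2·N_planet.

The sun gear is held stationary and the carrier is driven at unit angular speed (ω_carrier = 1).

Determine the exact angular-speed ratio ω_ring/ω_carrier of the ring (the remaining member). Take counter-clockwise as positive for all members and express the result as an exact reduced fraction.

66/49

N_ring = 17 + 2·16 = 49
17(ω_s−ω_c) = −49(ω_r−ω_c),  ω_s=0, ω_c=1
ω_r = 1 − (17/49)(0−1) = 66/49
ω_r/ω_c = 66/49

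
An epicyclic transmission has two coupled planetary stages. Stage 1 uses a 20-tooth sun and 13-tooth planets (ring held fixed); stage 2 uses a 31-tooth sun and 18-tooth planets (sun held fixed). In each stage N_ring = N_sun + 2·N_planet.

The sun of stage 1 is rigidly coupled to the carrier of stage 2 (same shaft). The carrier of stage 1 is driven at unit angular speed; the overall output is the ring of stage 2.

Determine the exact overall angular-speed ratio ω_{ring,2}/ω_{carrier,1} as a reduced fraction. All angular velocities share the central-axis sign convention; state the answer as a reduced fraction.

1617/335

Stage 1: N_ring = 20 + 2·13 = 46
Stage 1: 20(ω_s−ω_c) = −46(ω_r−ω_c),  ω_r=0, ω_c=1
Stage 1: ω_s = 1 − (46/20)(0−1) = 33/10
  ⇒ ω_s¹/ω_c¹ = 33/10
Stage 2: N_ring = 31 + 2·18 = 67
Stage 2: 31(ω_s−ω_c) = −67(ω_r−ω_c),  ω_s=0, ω_c=1
Stage 2: ω_r = 1 − (31/67)(0−1) = 98/67
  ⇒ ω_r²/ω_c² = 98/67
Coupling ω_c² = ω_s¹ ⇒ overall = 33/10 × 98/67 = 1617/335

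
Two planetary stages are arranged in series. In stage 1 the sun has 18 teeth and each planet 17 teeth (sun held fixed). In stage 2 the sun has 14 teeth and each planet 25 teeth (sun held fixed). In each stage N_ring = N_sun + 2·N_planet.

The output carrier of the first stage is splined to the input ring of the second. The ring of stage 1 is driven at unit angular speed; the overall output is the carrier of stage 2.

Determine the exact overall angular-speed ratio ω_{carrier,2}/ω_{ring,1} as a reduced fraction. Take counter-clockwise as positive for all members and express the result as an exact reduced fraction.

Stage 1: N_ring = 18 + 2·17 = 52
Stage 1: 18(ω_s−ω_c) = −52(ω_r−ω_c),  ω_s=0, ω_r=1
Stage 1: 18(0−ω_c) = −52(1−ω_c)  ⇒  70ω_c = 52  ⇒  ω_c = 26/35
  ⇒ ω_c¹/ω_r¹ = 26/35
Stage 2: N_ring = 14 + 2·25 = 64
Stage 2: 14(ω_s−ω_c) = −64(ω_r−ω_c),  ω_s=0, ω_r=1
Stage 2: 14(0−ω_c) = −64(1−ω_c)  ⇒  78ω_c = 64  ⇒  ω_c = 32/39
  ⇒ ω_c²/ω_r² = 32/39
Coupling ω_r² = ω_c¹ ⇒ overall = 26/35 × 32/39 = 64/105

64/105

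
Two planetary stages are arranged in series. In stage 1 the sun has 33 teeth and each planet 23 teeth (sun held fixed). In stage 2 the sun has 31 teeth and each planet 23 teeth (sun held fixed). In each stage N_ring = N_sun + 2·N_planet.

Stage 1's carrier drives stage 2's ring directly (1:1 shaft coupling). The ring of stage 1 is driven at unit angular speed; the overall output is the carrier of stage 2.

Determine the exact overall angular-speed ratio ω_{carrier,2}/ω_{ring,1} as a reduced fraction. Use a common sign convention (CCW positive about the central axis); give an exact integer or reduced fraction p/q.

Stage 1: N_ring = 33 + 2·23 = 79
Stage 1: 33(ω_s−ω_c) = −79(ω_r−ω_c),  ω_s=0, ω_r=1
Stage 1: 33(0−ω_c) = −79(1−ω_c)  ⇒  112ω_c = 79  ⇒  ω_c = 79/112
  ⇒ ω_c¹/ω_r¹ = 79/112
Stage 2: N_ring = 31 + 2·23 = 77
Stage 2: 31(ω_s−ω_c) = −77(ω_r−ω_c),  ω_s=0, ω_r=1
Stage 2: 31(0−ω_c) = −77(1−ω_c)  ⇒  108ω_c = 77  ⇒  ω_c = 77/108
  ⇒ ω_c²/ω_r² = 77/108
Coupling ω_r² = ω_c¹ ⇒ overall = 79/112 × 77/108 = 869/1728

869/1728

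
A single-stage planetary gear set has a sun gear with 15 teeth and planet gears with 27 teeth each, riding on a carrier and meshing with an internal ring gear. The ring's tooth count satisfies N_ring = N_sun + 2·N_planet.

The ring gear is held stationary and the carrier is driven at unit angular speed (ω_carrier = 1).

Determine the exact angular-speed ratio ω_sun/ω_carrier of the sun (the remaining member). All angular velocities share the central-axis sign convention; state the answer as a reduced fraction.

28/5

N_ring = 15 + 2·27 = 69
15(ω_s−ω_c) = −69(ω_r−ω_c),  ω_r=0, ω_c=1
ω_s = 1 − (69/15)(0−1) = 28/5
ω_s/ω_c = 28/5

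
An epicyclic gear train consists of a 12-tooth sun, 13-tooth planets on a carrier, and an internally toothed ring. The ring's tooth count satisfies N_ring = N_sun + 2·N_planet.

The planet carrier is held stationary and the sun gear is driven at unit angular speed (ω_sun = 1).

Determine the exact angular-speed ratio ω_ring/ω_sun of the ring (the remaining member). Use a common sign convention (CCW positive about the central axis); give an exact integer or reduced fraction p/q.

-6/19

N_ring = 12 + 2·13 = 38
12(ω_s−ω_c) = −38(ω_r−ω_c),  ω_c=0, ω_s=1
ω_r = 0 − (12/38)(1−0) = -6/19
ω_r/ω_s = -6/19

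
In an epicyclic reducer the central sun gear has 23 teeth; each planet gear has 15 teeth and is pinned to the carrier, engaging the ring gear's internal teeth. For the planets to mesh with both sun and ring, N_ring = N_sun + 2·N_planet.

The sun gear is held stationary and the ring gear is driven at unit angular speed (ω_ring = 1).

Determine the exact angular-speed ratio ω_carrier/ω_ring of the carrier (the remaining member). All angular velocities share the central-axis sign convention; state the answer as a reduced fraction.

N_ring = 23 + 2·15 = 53
23(ω_s−ω_c) = −53(ω_r−ω_c),  ω_s=0, ω_r=1
23(0−ω_c) = −53(1−ω_c)  ⇒  76ω_c = 53  ⇒  ω_c = 53/76
ω_c/ω_r = 53/76

53/76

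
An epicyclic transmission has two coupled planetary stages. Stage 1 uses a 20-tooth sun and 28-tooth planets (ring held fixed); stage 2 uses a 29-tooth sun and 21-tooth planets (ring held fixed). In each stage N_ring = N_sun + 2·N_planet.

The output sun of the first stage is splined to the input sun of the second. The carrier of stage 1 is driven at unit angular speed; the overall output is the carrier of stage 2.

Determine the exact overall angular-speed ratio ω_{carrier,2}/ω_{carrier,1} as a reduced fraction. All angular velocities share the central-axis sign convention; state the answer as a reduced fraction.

Stage 1: N_ring = 20 + 2·28 = 76
Stage 1: 20(ω_s−ω_c) = −76(ω_r−ω_c),  ω_r=0, ω_c=1
Stage 1: ω_s = 1 − (76/20)(0−1) = 24/5
  ⇒ ω_s¹/ω_c¹ = 24/5
Stage 2: N_ring = 29 + 2·21 = 71
Stage 2: 29(ω_s−ω_c) = −71(ω_r−ω_c),  ω_r=0, ω_s=1
Stage 2: 29(1−ω_c) = −71(0−ω_c)  ⇒  100ω_c = 29  ⇒  ω_c = 29/100
  ⇒ ω_c²/ω_s² = 29/100
Coupling ω_s² = ω_s¹ ⇒ overall = 24/5 × 29/100 = 174/125

174/125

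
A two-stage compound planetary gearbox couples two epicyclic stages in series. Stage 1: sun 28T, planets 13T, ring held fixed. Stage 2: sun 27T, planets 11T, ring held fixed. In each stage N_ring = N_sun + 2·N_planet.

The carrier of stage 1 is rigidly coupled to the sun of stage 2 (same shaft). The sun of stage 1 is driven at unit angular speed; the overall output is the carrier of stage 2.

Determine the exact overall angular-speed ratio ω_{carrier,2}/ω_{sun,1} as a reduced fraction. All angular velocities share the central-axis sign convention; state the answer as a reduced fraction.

189/1558

Stage 1: N_ring = 28 + 2·13 = 54
Stage 1: 28(ω_s−ω_c) = −54(ω_r−ω_c),  ω_r=0, ω_s=1
Stage 1: 28(1−ω_c) = −54(0−ω_c)  ⇒  82ω_c = 28  ⇒  ω_c = 14/41
  ⇒ ω_c¹/ω_s¹ = 14/41
Stage 2: N_ring = 27 + 2·11 = 49
Stage 2: 27(ω_s−ω_c) = −49(ω_r−ω_c),  ω_r=0, ω_s=1
Stage 2: 27(1−ω_c) = −49(0−ω_c)  ⇒  76ω_c = 27  ⇒  ω_c = 27/76
  ⇒ ω_c²/ω_s² = 27/76
Coupling ω_s² = ω_c¹ ⇒ overall = 14/41 × 27/76 = 189/1558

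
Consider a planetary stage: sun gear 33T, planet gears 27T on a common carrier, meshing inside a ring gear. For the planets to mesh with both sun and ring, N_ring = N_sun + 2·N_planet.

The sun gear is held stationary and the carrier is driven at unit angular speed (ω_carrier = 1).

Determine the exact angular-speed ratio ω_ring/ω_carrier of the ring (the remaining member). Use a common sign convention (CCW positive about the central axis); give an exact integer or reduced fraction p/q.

40/29

N_ring = 33 + 2·27 = 87
33(ω_s−ω_c) = −87(ω_r−ω_c),  ω_s=0, ω_c=1
ω_r = 1 − (33/87)(0−1) = 40/29
ω_r/ω_c = 40/29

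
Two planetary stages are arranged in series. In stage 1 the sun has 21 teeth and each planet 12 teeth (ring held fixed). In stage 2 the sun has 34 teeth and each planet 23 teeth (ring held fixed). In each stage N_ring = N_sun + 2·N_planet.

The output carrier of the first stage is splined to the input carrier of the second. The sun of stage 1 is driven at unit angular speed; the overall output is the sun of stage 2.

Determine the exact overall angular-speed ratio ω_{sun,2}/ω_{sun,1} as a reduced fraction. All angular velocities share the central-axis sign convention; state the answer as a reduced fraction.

399/374

Stage 1: N_ring = 21 + 2·12 = 45
Stage 1: 21(ω_s−ω_c) = −45(ω_r−ω_c),  ω_r=0, ω_s=1
Stage 1: 21(1−ω_c) = −45(0−ω_c)  ⇒  66ω_c = 21  ⇒  ω_c = 7/22
  ⇒ ω_c¹/ω_s¹ = 7/22
Stage 2: N_ring = 34 + 2·23 = 80
Stage 2: 34(ω_s−ω_c) = −80(ω_r−ω_c),  ω_r=0, ω_c=1
Stage 2: ω_s = 1 − (80/34)(0−1) = 57/17
  ⇒ ω_s²/ω_c² = 57/17
Coupling ω_c² = ω_c¹ ⇒ overall = 7/22 × 57/17 = 399/374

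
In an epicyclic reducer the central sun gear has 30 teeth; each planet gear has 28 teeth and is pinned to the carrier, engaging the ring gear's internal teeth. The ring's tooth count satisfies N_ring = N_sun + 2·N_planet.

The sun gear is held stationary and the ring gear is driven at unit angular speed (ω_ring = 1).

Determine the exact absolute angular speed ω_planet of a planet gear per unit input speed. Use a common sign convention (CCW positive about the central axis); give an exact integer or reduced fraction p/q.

43/28

N_ring = 30 + 2·28 = 86
30(ω_s−ω_c) = −86(ω_r−ω_c),  ω_s=0, ω_r=1
30(0−ω_c) = −86(1−ω_c)  ⇒  116ω_c = 86  ⇒  ω_c = 43/58
sun–planet: 30·(0−43/58) = −28·(ω_p−ω_c)  ⇒  ω_p−ω_c = −(30/28)·(-43/58) = 645/812
ω_p = 43/58 + 645/812 = 43/28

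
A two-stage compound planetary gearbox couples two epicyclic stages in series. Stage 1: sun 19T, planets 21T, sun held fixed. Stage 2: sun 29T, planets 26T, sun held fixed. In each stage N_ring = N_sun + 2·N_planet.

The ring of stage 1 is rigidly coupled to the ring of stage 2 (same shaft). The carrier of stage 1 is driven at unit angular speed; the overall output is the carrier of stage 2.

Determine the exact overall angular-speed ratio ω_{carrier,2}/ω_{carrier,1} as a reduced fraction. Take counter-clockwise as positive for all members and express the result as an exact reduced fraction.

Stage 1: N_ring = 19 + 2·21 = 61
Stage 1: 19(ω_s−ω_c) = −61(ω_r−ω_c),  ω_s=0, ω_c=1
Stage 1: ω_r = 1 − (19/61)(0−1) = 80/61
  ⇒ ω_r¹/ω_c¹ = 80/61
Stage 2: N_ring = 29 + 2·26 = 81
Stage 2: 29(ω_s−ω_c) = −81(ω_r−ω_c),  ω_s=0, ω_r=1
Stage 2: 29(0−ω_c) = −81(1−ω_c)  ⇒  110ω_c = 81  ⇒  ω_c = 81/110
  ⇒ ω_c²/ω_r² = 81/110
Coupling ω_r² = ω_r¹ ⇒ overall = 80/61 × 81/110 = 648/671

648/671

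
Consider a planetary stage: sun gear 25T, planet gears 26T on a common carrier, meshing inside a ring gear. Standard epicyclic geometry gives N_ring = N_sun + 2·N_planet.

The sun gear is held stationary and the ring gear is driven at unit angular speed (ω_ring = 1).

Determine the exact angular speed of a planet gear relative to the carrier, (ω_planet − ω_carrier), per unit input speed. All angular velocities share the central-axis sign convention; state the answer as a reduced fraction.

N_ring = 25 + 2·26 = 77
25(ω_s−ω_c) = −77(ω_r−ω_c),  ω_s=0, ω_r=1
25(0−ω_c) = −77(1−ω_c)  ⇒  102ω_c = 77  ⇒  ω_c = 77/102
sun–planet: 25·(0−77/102) = −26·(ω_p−ω_c)  ⇒  ω_p−ω_c = −(25/26)·(-77/102) = 1925/2652

1925/2652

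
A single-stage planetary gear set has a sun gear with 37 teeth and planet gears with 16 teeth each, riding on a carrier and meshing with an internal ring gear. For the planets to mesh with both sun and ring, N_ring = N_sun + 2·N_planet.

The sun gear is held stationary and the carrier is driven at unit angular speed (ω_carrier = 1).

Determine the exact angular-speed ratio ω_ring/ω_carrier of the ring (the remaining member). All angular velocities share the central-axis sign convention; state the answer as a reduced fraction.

N_ring = 37 + 2·16 = 69
37(ω_s−ω_c) = −69(ω_r−ω_c),  ω_s=0, ω_c=1
ω_r = 1 − (37/69)(0−1) = 106/69
ω_r/ω_c = 106/69

106/69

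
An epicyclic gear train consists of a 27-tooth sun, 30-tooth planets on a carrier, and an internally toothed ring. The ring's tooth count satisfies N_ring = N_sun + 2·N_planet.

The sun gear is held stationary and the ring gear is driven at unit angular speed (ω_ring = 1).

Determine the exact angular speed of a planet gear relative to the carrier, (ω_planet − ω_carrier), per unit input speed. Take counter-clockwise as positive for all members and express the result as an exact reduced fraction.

261/380

N_ring = 27 + 2·30 = 87
27(ω_s−ω_c) = −87(ω_r−ω_c),  ω_s=0, ω_r=1
27(0−ω_c) = −87(1−ω_c)  ⇒  114ω_c = 87  ⇒  ω_c = 29/38
sun–planet: 27·(0−29/38) = −30·(ω_p−ω_c)  ⇒  ω_p−ω_c = −(27/30)·(-29/38) = 261/380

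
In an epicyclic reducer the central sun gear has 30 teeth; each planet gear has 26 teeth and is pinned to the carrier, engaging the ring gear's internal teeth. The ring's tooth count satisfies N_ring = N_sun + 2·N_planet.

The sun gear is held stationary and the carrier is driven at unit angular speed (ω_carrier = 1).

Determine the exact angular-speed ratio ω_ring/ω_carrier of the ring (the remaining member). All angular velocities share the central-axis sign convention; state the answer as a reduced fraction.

N_ring = 30 + 2·26 = 82
30(ω_s−ω_c) = −82(ω_r−ω_c),  ω_s=0, ω_c=1
ω_r = 1 − (30/82)(0−1) = 56/41
ω_r/ω_c = 56/41

56/41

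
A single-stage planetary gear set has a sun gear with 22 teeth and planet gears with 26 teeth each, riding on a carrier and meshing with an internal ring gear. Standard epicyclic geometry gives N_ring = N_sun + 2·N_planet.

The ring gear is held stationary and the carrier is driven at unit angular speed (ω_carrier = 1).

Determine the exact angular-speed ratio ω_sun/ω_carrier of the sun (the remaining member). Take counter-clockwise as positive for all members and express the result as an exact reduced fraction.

48/11

N_ring = 22 + 2·26 = 74
22(ω_s−ω_c) = −74(ω_r−ω_c),  ω_r=0, ω_c=1
ω_s = 1 − (74/22)(0−1) = 48/11
ω_s/ω_c = 48/11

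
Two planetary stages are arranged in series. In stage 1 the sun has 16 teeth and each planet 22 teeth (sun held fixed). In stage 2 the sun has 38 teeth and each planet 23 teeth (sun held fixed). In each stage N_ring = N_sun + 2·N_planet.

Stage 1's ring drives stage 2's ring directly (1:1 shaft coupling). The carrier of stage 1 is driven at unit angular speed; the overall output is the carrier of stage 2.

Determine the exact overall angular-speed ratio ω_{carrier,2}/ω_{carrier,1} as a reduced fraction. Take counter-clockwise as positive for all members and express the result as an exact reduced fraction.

266/305

Stage 1: N_ring = 16 + 2·22 = 60
Stage 1: 16(ω_s−ω_c) = −60(ω_r−ω_c),  ω_s=0, ω_c=1
Stage 1: ω_r = 1 − (16/60)(0−1) = 19/15
  ⇒ ω_r¹/ω_c¹ = 19/15
Stage 2: N_ring = 38 + 2·23 = 84
Stage 2: 38(ω_s−ω_c) = −84(ω_r−ω_c),  ω_s=0, ω_r=1
Stage 2: 38(0−ω_c) = −84(1−ω_c)  ⇒  122ω_c = 84  ⇒  ω_c = 42/61
  ⇒ ω_c²/ω_r² = 42/61
Coupling ω_r² = ω_r¹ ⇒ overall = 19/15 × 42/61 = 266/305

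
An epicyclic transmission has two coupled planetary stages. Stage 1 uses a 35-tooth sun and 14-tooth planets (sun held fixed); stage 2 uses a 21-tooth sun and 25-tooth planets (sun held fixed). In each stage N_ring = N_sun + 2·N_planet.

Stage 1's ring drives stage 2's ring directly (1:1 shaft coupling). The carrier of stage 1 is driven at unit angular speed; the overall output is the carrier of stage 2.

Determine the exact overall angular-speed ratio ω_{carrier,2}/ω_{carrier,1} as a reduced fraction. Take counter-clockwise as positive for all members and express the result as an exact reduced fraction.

497/414

Stage 1: N_ring = 35 + 2·14 = 63
Stage 1: 35(ω_s−ω_c) = −63(ω_r−ω_c),  ω_s=0, ω_c=1
Stage 1: ω_r = 1 − (35/63)(0−1) = 14/9
  ⇒ ω_r¹/ω_c¹ = 14/9
Stage 2: N_ring = 21 + 2·25 = 71
Stage 2: 21(ω_s−ω_c) = −71(ω_r−ω_c),  ω_s=0, ω_r=1
Stage 2: 21(0−ω_c) = −71(1−ω_c)  ⇒  92ω_c = 71  ⇒  ω_c = 71/92
  ⇒ ω_c²/ω_r² = 71/92
Coupling ω_r² = ω_r¹ ⇒ overall = 14/9 × 71/92 = 497/414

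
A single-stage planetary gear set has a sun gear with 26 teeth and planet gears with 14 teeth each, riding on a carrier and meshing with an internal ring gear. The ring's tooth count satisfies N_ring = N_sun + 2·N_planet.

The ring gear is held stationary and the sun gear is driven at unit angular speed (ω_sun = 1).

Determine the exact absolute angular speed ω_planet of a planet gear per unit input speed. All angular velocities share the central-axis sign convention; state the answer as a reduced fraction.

N_ring = 26 + 2·14 = 54
26(ω_s−ω_c) = −54(ω_r−ω_c),  ω_r=0, ω_s=1
26(1−ω_c) = −54(0−ω_c)  ⇒  80ω_c = 26  ⇒  ω_c = 13/40
sun–planet: 26·(1−13/40) = −14·(ω_p−ω_c)  ⇒  ω_p−ω_c = −(26/14)·(27/40) = -351/280
ω_p = 13/40 − 351/280 = -13/14

-13/14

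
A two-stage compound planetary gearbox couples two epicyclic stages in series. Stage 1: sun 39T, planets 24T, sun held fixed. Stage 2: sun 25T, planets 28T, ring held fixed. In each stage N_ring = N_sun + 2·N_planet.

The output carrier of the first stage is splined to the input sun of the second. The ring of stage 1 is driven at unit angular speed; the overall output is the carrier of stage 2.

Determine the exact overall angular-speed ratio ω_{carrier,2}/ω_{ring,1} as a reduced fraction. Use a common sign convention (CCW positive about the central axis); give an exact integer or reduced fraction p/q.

725/4452

Stage 1: N_ring = 39 + 2·24 = 87
Stage 1: 39(ω_s−ω_c) = −87(ω_r−ω_c),  ω_s=0, ω_r=1
Stage 1: 39(0−ω_c) = −87(1−ω_c)  ⇒  126ω_c = 87  ⇒  ω_c = 29/42
  ⇒ ω_c¹/ω_r¹ = 29/42
Stage 2: N_ring = 25 + 2·28 = 81
Stage 2: 25(ω_s−ω_c) = −81(ω_r−ω_c),  ω_r=0, ω_s=1
Stage 2: 25(1−ω_c) = −81(0−ω_c)  ⇒  106ω_c = 25  ⇒  ω_c = 25/106
  ⇒ ω_c²/ω_s² = 25/106
Coupling ω_s² = ω_c¹ ⇒ overall = 29/42 × 25/106 = 725/4452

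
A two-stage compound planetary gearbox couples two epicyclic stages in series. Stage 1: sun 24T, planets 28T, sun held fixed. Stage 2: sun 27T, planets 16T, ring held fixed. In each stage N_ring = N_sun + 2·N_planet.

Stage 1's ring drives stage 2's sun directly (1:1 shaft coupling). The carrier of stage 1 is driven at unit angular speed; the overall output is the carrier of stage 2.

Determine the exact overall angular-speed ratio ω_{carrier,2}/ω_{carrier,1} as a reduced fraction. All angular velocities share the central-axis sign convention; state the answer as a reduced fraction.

Stage 1: N_ring = 24 + 2·28 = 80
Stage 1: 24(ω_s−ω_c) = −80(ω_r−ω_c),  ω_s=0, ω_c=1
Stage 1: ω_r = 1 − (24/80)(0−1) = 13/10
  ⇒ ω_r¹/ω_c¹ = 13/10
Stage 2: N_ring = 27 + 2·16 = 59
Stage 2: 27(ω_s−ω_c) = −59(ω_r−ω_c),  ω_r=0, ω_s=1
Stage 2: 27(1−ω_c) = −59(0−ω_c)  ⇒  86ω_c = 27  ⇒  ω_c = 27/86
  ⇒ ω_c²/ω_s² = 27/86
Coupling ω_s² = ω_r¹ ⇒ overall = 13/10 × 27/86 = 351/860

351/860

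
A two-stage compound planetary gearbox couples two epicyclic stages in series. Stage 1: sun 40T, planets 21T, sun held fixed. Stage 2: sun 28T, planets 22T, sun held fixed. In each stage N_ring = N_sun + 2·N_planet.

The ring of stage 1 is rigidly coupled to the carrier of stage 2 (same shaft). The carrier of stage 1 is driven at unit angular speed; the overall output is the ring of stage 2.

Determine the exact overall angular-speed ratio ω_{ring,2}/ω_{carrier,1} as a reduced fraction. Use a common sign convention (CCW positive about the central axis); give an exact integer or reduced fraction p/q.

Stage 1: N_ring = 40 + 2·21 = 82
Stage 1: 40(ω_s−ω_c) = −82(ω_r−ω_c),  ω_s=0, ω_c=1
Stage 1: ω_r = 1 − (40/82)(0−1) = 61/41
  ⇒ ω_r¹/ω_c¹ = 61/41
Stage 2: N_ring = 28 + 2·22 = 72
Stage 2: 28(ω_s−ω_c) = −72(ω_r−ω_c),  ω_s=0, ω_c=1
Stage 2: ω_r = 1 − (28/72)(0−1) = 25/18
  ⇒ ω_r²/ω_c² = 25/18
Coupling ω_c² = ω_r¹ ⇒ overall = 61/41 × 25/18 = 1525/738

1525/738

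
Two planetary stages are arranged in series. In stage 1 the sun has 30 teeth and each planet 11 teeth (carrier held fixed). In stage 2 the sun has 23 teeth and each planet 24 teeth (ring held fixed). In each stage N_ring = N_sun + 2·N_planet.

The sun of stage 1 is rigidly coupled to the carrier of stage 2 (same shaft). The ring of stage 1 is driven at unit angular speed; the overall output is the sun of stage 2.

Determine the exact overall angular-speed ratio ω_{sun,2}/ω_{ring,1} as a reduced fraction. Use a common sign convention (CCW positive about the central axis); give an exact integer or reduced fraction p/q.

Stage 1: N_ring = 30 + 2·11 = 52
Stage 1: 30(ω_s−ω_c) = −52(ω_r−ω_c),  ω_c=0, ω_r=1
Stage 1: ω_s = 0 − (52/30)(1−0) = -26/15
  ⇒ ω_s¹/ω_r¹ = -26/15
Stage 2: N_ring = 23 + 2·24 = 71
Stage 2: 23(ω_s−ω_c) = −71(ω_r−ω_c),  ω_r=0, ω_c=1
Stage 2: ω_s = 1 − (71/23)(0−1) = 94/23
  ⇒ ω_s²/ω_c² = 94/23
Coupling ω_c² = ω_s¹ ⇒ overall = -26/15 × 94/23 = -2444/345

-2444/345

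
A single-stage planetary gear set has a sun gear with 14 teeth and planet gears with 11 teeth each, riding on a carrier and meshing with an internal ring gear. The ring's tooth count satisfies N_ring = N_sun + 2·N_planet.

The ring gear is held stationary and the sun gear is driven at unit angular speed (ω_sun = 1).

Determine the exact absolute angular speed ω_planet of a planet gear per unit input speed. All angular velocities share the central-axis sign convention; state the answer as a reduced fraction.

N_ring = 14 + 2·11 = 36
14(ω_s−ω_c) = −36(ω_r−ω_c),  ω_r=0, ω_s=1
14(1−ω_c) = −36(0−ω_c)  ⇒  50ω_c = 14  ⇒  ω_c = 7/25
sun–planet: 14·(1−7/25) = −11·(ω_p−ω_c)  ⇒  ω_p−ω_c = −(14/11)·(18/25) = -252/275
ω_p = 7/25 − 252/275 = -7/11

-7/11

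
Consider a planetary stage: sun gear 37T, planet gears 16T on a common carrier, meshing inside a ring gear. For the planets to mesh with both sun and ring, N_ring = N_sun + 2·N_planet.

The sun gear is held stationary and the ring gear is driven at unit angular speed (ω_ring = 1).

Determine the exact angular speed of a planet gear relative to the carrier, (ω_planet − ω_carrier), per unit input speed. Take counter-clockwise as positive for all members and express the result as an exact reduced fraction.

2553/1696

N_ring = 37 + 2·16 = 69
37(ω_s−ω_c) = −69(ω_r−ω_c),  ω_s=0, ω_r=1
37(0−ω_c) = −69(1−ω_c)  ⇒  106ω_c = 69  ⇒  ω_c = 69/106
sun–planet: 37·(0−69/106) = −16·(ω_p−ω_c)  ⇒  ω_p−ω_c = −(37/16)·(-69/106) = 2553/1696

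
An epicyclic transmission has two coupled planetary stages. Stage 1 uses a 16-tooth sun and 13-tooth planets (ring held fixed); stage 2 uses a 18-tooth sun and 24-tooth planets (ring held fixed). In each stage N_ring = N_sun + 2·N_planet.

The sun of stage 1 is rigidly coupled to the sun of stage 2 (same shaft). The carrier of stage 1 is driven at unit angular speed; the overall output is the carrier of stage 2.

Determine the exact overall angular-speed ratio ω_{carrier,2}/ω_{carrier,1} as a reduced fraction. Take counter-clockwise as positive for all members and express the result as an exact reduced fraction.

87/112

Stage 1: N_ring = 16 + 2·13 = 42
Stage 1: 16(ω_s−ω_c) = −42(ω_r−ω_c),  ω_r=0, ω_c=1
Stage 1: ω_s = 1 − (42/16)(0−1) = 29/8
  ⇒ ω_s¹/ω_c¹ = 29/8
Stage 2: N_ring = 18 + 2·24 = 66
Stage 2: 18(ω_s−ω_c) = −66(ω_r−ω_c),  ω_r=0, ω_s=1
Stage 2: 18(1−ω_c) = −66(0−ω_c)  ⇒  84ω_c = 18  ⇒  ω_c = 3/14
  ⇒ ω_c²/ω_s² = 3/14
Coupling ω_s² = ω_s¹ ⇒ overall = 29/8 × 3/14 = 87/112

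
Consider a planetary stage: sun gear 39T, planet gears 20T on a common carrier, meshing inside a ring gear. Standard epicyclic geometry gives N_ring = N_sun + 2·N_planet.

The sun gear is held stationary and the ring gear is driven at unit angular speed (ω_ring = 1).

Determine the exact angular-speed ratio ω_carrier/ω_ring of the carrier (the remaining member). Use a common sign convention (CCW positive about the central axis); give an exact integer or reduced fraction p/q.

N_ring = 39 + 2·20 = 79
39(ω_s−ω_c) = −79(ω_r−ω_c),  ω_s=0, ω_r=1
39(0−ω_c) = −79(1−ω_c)  ⇒  118ω_c = 79  ⇒  ω_c = 79/118
ω_c/ω_r = 79/118

79/118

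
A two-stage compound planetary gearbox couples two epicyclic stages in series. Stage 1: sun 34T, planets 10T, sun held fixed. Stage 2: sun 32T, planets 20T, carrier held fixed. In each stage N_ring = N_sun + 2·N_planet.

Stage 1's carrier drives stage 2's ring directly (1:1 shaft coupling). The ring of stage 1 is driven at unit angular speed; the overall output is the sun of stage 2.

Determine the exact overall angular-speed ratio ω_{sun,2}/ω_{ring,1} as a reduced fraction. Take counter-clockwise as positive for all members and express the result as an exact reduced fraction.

-243/176

Stage 1: N_ring = 34 + 2·10 = 54
Stage 1: 34(ω_s−ω_c) = −54(ω_r−ω_c),  ω_s=0, ω_r=1
Stage 1: 34(0−ω_c) = −54(1−ω_c)  ⇒  88ω_c = 54  ⇒  ω_c = 27/44
  ⇒ ω_c¹/ω_r¹ = 27/44
Stage 2: N_ring = 32 + 2·20 = 72
Stage 2: 32(ω_s−ω_c) = −72(ω_r−ω_c),  ω_c=0, ω_r=1
Stage 2: ω_s = 0 − (72/32)(1−0) = -9/4
  ⇒ ω_s²/ω_r² = -9/4
Coupling ω_r² = ω_c¹ ⇒ overall = 27/44 × -9/4 = -243/176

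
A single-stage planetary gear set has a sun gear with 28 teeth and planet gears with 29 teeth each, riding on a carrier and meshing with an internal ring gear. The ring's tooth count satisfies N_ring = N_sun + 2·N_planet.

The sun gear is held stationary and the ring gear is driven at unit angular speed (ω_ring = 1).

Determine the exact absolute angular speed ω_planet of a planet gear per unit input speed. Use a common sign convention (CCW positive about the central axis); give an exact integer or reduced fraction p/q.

43/29

N_ring = 28 + 2·29 = 86
28(ω_s−ω_c) = −86(ω_r−ω_c),  ω_s=0, ω_r=1
28(0−ω_c) = −86(1−ω_c)  ⇒  114ω_c = 86  ⇒  ω_c = 43/57
sun–planet: 28·(0−43/57) = −29·(ω_p−ω_c)  ⇒  ω_p−ω_c = −(28/29)·(-43/57) = 1204/1653
ω_p = 43/57 + 1204/1653 = 43/29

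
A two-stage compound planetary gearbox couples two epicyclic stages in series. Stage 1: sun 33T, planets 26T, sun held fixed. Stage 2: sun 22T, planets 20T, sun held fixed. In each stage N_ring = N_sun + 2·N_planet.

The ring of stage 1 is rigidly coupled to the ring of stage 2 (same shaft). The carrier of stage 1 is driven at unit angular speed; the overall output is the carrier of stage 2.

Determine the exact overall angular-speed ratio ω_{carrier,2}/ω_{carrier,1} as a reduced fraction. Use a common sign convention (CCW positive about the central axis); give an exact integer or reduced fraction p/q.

Stage 1: N_ring = 33 + 2·26 = 85
Stage 1: 33(ω_s−ω_c) = −85(ω_r−ω_c),  ω_s=0, ω_c=1
Stage 1: ω_r = 1 − (33/85)(0−1) = 118/85
  ⇒ ω_r¹/ω_c¹ = 118/85
Stage 2: N_ring = 22 + 2·20 = 62
Stage 2: 22(ω_s−ω_c) = −62(ω_r−ω_c),  ω_s=0, ω_r=1
Stage 2: 22(0−ω_c) = −62(1−ω_c)  ⇒  84ω_c = 62  ⇒  ω_c = 31/42
  ⇒ ω_c²/ω_r² = 31/42
Coupling ω_r² = ω_r¹ ⇒ overall = 118/85 × 31/42 = 1829/1785

1829/1785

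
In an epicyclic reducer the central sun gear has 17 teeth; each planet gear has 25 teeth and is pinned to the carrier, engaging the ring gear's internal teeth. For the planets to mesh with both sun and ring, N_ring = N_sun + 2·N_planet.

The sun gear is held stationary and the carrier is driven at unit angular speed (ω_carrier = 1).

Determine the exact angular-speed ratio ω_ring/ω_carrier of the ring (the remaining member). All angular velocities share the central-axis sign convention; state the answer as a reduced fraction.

84/67

N_ring = 17 + 2·25 = 67
17(ω_s−ω_c) = −67(ω_r−ω_c),  ω_s=0, ω_c=1
ω_r = 1 − (17/67)(0−1) = 84/67
ω_r/ω_c = 84/67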